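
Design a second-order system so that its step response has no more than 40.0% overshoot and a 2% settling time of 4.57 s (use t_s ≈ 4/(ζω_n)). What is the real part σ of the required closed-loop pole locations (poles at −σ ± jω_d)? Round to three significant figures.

The settling-time spec alone fixes σ = ζω_n = 4/t_s = 4/4.57 = 0.875.
(Overshoot then fixes ζ = 0.280 and hence ω_d = σ·√(1−ζ²)/ζ = 3.00 rad/s.)

σ ≈ 0.875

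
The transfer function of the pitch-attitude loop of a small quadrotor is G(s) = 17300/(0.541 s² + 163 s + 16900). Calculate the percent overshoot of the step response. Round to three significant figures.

%OS ≈ 0.598%

Dividing through by 0.541: denominator becomes s² + 301.3 s + 31240.
So ω_n = √31240 = 177 rad/s and ζ = 301.3/(2·177) = 0.852.
%OS = 100·exp(−πζ/√(1−ζ²)) = 0.598%.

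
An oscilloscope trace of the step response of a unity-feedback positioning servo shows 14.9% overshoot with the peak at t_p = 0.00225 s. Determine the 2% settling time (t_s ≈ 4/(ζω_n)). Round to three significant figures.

The overshoot fixes ζ = −ln(OS)/√(π²+ln²(OS)) = 0.518.
From t_p = π/ω_d, ω_d = π/0.00225 = 1400 rad/s, so ω_n = ω_d/√(1−ζ²) = 1630 rad/s.
t_s ≈ 4/(ζω_n) = 4/(0.518·1630) = 0.00473 s.

t_s ≈ 0.00473 s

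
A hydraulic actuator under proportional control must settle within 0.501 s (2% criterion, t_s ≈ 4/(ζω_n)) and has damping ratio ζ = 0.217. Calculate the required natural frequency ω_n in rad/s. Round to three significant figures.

Rearranging t_s ≈ 4/(ζω_n) gives ω_n = 4/(ζ·t_s) = 4/(0.217 × 0.501) = 36.8 rad/s.

ω_n ≈ 36.8 rad/s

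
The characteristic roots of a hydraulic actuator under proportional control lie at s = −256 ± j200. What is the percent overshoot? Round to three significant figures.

%OS ≈ 1.79%

With σ = 256, ω_d = 200: ω_n = √(σ²+ω_d²) = 325 rad/s, ζ = σ/ω_n = 0.788.
%OS = 100·exp(−πζ/√(1−ζ²)) = 1.79%.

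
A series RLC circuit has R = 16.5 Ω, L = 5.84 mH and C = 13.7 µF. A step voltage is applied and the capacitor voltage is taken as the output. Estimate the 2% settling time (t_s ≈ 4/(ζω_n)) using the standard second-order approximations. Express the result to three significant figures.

t_s ≈ 0.00283 s

For a series RLC circuit (capacitor voltage as output), ω_n = 1/√(LC) = 1/√(5.84 mH · 13.7 µF) = 3540 rad/s.
ζ = (R/2)·√(C/L) = (16.5/2)·√(13.7 µF/5.84 mH) = 0.400.
t_s ≈ 4/(ζω_n) = 0.00283 s.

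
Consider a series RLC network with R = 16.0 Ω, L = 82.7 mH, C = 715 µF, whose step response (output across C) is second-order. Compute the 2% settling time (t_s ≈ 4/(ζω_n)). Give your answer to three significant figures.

t_s ≈ 0.0413 s

For a series RLC circuit (capacitor voltage as output), ω_n = 1/√(LC) = 1/√(82.7 mH · 715 µF) = 130 rad/s.
ζ = (R/2)·√(C/L) = (16.0/2)·√(715 µF/82.7 mH) = 0.744.
t_s ≈ 4/(ζω_n) = 0.0413 s.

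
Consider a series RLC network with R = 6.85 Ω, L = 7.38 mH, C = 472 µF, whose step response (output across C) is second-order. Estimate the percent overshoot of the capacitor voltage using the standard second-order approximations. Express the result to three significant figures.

For a series RLC circuit (capacitor voltage as output), ω_n = 1/√(LC) = 1/√(7.38 mH · 472 µF) = 536 rad/s.
ζ = (R/2)·√(C/L) = (6.85/2)·√(472 µF/7.38 mH) = 0.866.
%OS = 100 e^{−πζ/√(1−ζ²)} with ζ = 0.866 gives 0.432%.

%OS ≈ 0.432%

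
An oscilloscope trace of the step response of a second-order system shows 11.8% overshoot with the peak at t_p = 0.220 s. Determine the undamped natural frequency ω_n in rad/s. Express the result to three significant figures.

The overshoot fixes ζ = −ln(OS)/√(π²+ln²(OS)) = 0.562.
From t_p = π/ω_d, ω_d = π/0.220 = 14.3 rad/s, so ω_n = ω_d/√(1−ζ²) = 17.3 rad/s.

ω_n ≈ 17.3 rad/s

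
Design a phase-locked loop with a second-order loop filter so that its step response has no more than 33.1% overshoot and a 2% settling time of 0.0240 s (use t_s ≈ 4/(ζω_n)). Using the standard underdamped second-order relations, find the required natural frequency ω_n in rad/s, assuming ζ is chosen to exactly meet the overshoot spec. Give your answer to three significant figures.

From %OS = 100·exp(−πζ/√(1−ζ²)), invert to get ζ = −ln(OS)/√(π² + ln²(OS)) with OS = 0.331.
−ln 0.331 = 1.106, so ζ = 1.106/√(π² + 1.222) = 0.332.
Then ω_n = 4/(ζ t_s) = 4/(0.332 × 0.0240) = 502 rad/s.

ω_n ≈ 502 rad/s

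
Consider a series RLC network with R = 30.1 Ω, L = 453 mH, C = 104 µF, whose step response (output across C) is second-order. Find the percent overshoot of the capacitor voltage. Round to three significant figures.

%OS ≈ 47.9%

For a series RLC circuit (capacitor voltage as output), ω_n = 1/√(LC) = 1/√(453 mH · 104 µF) = 146 rad/s.
ζ = (R/2)·√(C/L) = (30.1/2)·√(104 µF/453 mH) = 0.228.
%OS = 100 e^{−πζ/√(1−ζ²)} with ζ = 0.228 gives 47.9%.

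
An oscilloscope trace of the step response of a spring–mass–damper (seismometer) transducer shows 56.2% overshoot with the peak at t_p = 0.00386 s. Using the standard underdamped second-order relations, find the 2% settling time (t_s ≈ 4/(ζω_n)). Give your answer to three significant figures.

ζ from %OS: ζ = |ln 0.562|/√(π²+ln²0.562) = 0.180.
t_p = π/ω_d ⇒ ω_d = 814 rad/s; then ω_n = ω_d/√(1−ζ²) = 827 rad/s.
t_s ≈ 4/(ζω_n) = 4/(0.180·827) = 0.0268 s.

t_s ≈ 0.0268 s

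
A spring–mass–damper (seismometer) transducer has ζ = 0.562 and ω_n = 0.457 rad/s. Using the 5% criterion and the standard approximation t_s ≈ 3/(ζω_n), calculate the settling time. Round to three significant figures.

t_s ≈ 3/(ζω_n) = 3/(0.562 × 0.457) = 11.7 s.

t_s ≈ 11.7 s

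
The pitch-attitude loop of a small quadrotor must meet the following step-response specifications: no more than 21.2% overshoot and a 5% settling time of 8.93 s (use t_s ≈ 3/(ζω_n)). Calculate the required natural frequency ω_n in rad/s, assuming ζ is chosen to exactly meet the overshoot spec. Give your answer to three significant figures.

Inverting the overshoot relation: ζ = |ln 0.212|/√(π² + ln²0.212) = 0.443.
Then ω_n = 3/(ζ t_s) = 3/(0.443 × 8.93) = 0.759 rad/s.

ω_n ≈ 0.759 rad/s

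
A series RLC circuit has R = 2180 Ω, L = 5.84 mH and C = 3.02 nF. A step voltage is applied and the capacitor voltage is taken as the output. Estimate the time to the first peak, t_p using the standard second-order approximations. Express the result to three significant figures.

t_p ≈ 0.0000212 s

For a series RLC circuit (capacitor voltage as output), ω_n = 1/√(LC) = 1/√(5.84 mH · 3.02 nF) = 238000 rad/s.
ζ = (R/2)·√(C/L) = (2180/2)·√(3.02 nF/5.84 mH) = 0.784.
ω_d = ω_n√(1−ζ²) = 148000 rad/s. t_p = π/ω_d = 0.0000212 s.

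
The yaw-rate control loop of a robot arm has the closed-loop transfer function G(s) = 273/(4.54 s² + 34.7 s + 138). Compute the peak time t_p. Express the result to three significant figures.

t_p ≈ 0.791 s

Dividing through by 4.54: denominator becomes s² + 7.643 s + 30.40.
So ω_n = √30.40 = 5.51 rad/s and ζ = 7.643/(2·5.51) = 0.693.
ω_d = 5.51·√(1 − 0.693²) = 3.97 rad/s. t_p = π/ω_d = 0.791 s.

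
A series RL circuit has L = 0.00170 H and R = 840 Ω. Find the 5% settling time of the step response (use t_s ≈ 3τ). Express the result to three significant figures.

τ = L/R = 0.00170/840 = 0.00000202 s.
t_s ≈ 3τ = 0.00000607 s.

t_s ≈ 0.00000607 s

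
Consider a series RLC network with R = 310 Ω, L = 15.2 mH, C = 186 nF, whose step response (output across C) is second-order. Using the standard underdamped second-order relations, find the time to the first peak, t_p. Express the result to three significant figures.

t_p ≈ 0.000199 s

For a series RLC circuit (capacitor voltage as output), ω_n = 1/√(LC) = 1/√(15.2 mH · 186 nF) = 18800 rad/s.
ζ = (R/2)·√(C/L) = (310/2)·√(186 nF/15.2 mH) = 0.542.
The damped frequency ω_d = ω_n√(1−ζ²) = 15800 rad/s. t_p = π/ω_d = 0.000199 s.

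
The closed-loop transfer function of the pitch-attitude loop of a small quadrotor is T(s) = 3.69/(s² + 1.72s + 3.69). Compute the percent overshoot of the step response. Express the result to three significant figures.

%OS ≈ 20.7%

Comparing the denominator to s² + 2ζω_n s + ω_n²: ω_n = √3.69 = 1.92 rad/s, and 2ζω_n = 1.72 so ζ = 1.72/(2·1.92) = 0.448.
Overshoot: exp(−π·0.448/√(1−0.448²)) = 0.207, i.e. 20.7%.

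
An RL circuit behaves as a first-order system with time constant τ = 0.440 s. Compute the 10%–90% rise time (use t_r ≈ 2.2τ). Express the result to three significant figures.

t_r ≈ 0.968 s

t_r ≈ 2.2τ = 0.968 s.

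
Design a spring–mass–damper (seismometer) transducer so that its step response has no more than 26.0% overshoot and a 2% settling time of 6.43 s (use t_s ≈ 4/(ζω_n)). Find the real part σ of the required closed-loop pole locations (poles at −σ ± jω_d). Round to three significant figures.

σ ≈ 0.622

The settling-time spec alone fixes σ = ζω_n = 4/t_s = 4/6.43 = 0.622.
(Overshoot then fixes ζ = 0.394 and hence ω_d = σ·√(1−ζ²)/ζ = 1.45 rad/s.)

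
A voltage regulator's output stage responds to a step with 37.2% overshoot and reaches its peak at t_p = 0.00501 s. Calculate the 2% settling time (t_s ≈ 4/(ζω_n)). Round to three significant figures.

t_s ≈ 0.0203 s

ζ from %OS: ζ = |ln 0.372|/√(π²+ln²0.372) = 0.300.
t_p = π/ω_d ⇒ ω_d = 627 rad/s; then ω_n = ω_d/√(1−ζ²) = 657 rad/s.
t_s ≈ 4/(ζω_n) = 4/(0.300·657) = 0.0203 s.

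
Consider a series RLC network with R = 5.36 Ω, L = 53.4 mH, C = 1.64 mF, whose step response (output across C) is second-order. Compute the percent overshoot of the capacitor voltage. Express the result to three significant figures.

%OS ≈ 18.8%

For a series RLC circuit (capacitor voltage as output), ω_n = 1/√(LC) = 1/√(53.4 mH · 1.64 mF) = 107 rad/s.
ζ = (R/2)·√(C/L) = (5.36/2)·√(1.64 mF/53.4 mH) = 0.470.
%OS = 100·exp(−πζ/√(1−ζ²)) = 18.8%.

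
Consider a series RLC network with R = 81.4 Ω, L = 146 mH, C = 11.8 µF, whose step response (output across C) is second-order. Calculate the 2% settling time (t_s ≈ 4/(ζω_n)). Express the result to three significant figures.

t_s ≈ 0.0143 s

For a series RLC circuit (capacitor voltage as output), ω_n = 1/√(LC) = 1/√(146 mH · 11.8 µF) = 762 rad/s.
ζ = (R/2)·√(C/L) = (81.4/2)·√(11.8 µF/146 mH) = 0.366.
t_s ≈ 4/(ζω_n) = 0.0143 s.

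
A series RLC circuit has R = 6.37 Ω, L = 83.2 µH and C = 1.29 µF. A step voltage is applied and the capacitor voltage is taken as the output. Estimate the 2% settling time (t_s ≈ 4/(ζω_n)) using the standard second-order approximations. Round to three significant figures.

For a series RLC circuit (capacitor voltage as output), ω_n = 1/√(LC) = 1/√(83.2 µH · 1.29 µF) = 96500 rad/s.
ζ = (R/2)·√(C/L) = (6.37/2)·√(1.29 µF/83.2 µH) = 0.397.
t_s ≈ 4/(ζω_n) = 0.000104 s.

t_s ≈ 0.000104 s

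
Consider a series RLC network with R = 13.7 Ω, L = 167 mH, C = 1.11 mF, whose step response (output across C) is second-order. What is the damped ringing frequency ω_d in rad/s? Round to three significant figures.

For a series RLC circuit (capacitor voltage as output), ω_n = 1/√(LC) = 1/√(167 mH · 1.11 mF) = 73.4 rad/s.
ζ = (R/2)·√(C/L) = (13.7/2)·√(1.11 mF/167 mH) = 0.558.
The damped frequency ω_d = ω_n√(1−ζ²) = 60.9 rad/s.

ω_d ≈ 60.9 rad/s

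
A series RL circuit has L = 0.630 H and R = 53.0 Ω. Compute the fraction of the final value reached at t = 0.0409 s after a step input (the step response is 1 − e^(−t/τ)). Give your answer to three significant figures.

τ = L/R = 0.630/53.0 = 0.0119 s.
y(t)/y_∞ = 1 − e^(−t/τ) = 1 − e^(−0.0409/0.0119) = 1 − e^(−3.44) = 0.968.

y/y_∞ ≈ 0.968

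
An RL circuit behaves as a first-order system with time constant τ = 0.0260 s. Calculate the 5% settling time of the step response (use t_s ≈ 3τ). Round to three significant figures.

t_s ≈ 0.0780 s

t_s ≈ 3τ = 0.0780 s.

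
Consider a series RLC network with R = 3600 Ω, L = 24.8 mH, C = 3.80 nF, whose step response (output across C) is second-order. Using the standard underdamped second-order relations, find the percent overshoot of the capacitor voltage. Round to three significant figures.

%OS ≈ 4.42%

For a series RLC circuit (capacitor voltage as output), ω_n = 1/√(LC) = 1/√(24.8 mH · 3.80 nF) = 103000 rad/s.
ζ = (R/2)·√(C/L) = (3600/2)·√(3.80 nF/24.8 mH) = 0.705.
%OS = 100·exp(−πζ/√(1−ζ²)) = 4.42%.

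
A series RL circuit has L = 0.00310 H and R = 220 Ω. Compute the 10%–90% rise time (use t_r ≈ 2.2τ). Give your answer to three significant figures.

τ = L/R = 0.00310/220 = 0.0000141 s.
t_r ≈ 2.2τ = 0.0000310 s.

t_r ≈ 0.0000310 s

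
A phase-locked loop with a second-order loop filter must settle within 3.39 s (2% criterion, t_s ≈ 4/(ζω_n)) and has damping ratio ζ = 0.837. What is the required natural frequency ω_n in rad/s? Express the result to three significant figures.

ω_n ≈ 1.41 rad/s

Rearranging t_s ≈ 4/(ζω_n) gives ω_n = 4/(ζ·t_s) = 4/(0.837 × 3.39) = 1.41 rad/s.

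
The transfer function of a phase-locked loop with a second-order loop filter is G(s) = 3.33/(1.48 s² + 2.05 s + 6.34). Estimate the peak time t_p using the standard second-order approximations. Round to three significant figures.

t_p ≈ 1.61 s

Dividing through by 1.48: denominator becomes s² + 1.385 s + 4.284.
So ω_n = √4.284 = 2.07 rad/s and ζ = 1.385/(2·2.07) = 0.335.
ω_d = ω_n√(1−ζ²) = 1.95 rad/s. t_p = π/ω_d = 1.61 s.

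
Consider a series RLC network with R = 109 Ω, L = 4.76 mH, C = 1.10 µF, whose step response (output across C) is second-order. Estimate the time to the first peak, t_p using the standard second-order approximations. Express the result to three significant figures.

For a series RLC circuit (capacitor voltage as output), ω_n = 1/√(LC) = 1/√(4.76 mH · 1.10 µF) = 13800 rad/s.
ζ = (R/2)·√(C/L) = (109/2)·√(1.10 µF/4.76 mH) = 0.828.
ω_d = ω_n√(1−ζ²) = 7740 rad/s. t_p = π/ω_d = 0.000406 s.

t_p ≈ 0.000406 s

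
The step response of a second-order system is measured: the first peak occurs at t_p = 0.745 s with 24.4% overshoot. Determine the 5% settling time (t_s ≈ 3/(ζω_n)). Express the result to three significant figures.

The overshoot fixes ζ = −ln(OS)/√(π²+ln²(OS)) = 0.410.
t_p = π/ω_d ⇒ ω_d = 4.22 rad/s; then ω_n = ω_d/√(1−ζ²) = 4.62 rad/s.
t_s ≈ 3/(ζω_n) = 3/(0.410·4.62) = 1.58 s.

t_s ≈ 1.58 s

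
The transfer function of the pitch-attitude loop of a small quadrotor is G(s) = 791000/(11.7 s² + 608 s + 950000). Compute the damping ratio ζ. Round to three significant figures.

ζ ≈ 0.0912

Dividing through by 11.7: denominator becomes s² + 51.97 s + 81200.
So ω_n = √81200 = 285 rad/s and ζ = 51.97/(2·285) = 0.0912.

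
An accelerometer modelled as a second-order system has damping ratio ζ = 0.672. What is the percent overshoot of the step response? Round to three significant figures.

For an underdamped second-order system, %OS = 100·exp(−πζ/√(1−ζ²)).
πζ/√(1−ζ²) = π·0.672/√(1−0.452) = 2.851, so %OS = 100·e^(−2.851) = 5.78%.

%OS ≈ 5.78%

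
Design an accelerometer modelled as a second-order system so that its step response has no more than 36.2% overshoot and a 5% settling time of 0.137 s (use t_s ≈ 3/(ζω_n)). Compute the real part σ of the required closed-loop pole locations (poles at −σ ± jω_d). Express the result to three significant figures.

The settling-time spec alone fixes σ = ζω_n = 3/t_s = 3/0.137 = 21.9.
(Overshoot then fixes ζ = 0.308 and hence ω_d = σ·√(1−ζ²)/ζ = 67.7 rad/s.)

σ ≈ 21.9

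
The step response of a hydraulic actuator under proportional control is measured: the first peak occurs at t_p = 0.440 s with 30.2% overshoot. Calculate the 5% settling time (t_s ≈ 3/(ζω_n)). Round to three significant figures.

ζ from %OS: ζ = |ln 0.302|/√(π²+ln²0.302) = 0.356.
From t_p = π/ω_d, ω_d = π/0.440 = 7.14 rad/s, so ω_n = ω_d/√(1−ζ²) = 7.64 rad/s.
t_s ≈ 3/(ζω_n) = 3/(0.356·7.64) = 1.10 s.

t_s ≈ 1.10 s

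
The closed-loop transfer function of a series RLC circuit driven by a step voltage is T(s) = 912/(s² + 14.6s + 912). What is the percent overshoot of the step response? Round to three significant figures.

ω_n = √912 = 30.2 rad/s; ζ = 14.6/(2·30.2) = 0.242.
%OS = 100 e^{−πζ/√(1−ζ²)} with ζ = 0.242 gives 45.7%.

%OS ≈ 45.7%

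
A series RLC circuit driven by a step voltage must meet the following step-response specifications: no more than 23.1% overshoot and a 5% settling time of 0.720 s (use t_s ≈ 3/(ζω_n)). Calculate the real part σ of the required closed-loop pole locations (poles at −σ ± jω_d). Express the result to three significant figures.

The settling-time spec alone fixes σ = ζω_n = 3/t_s = 3/0.720 = 4.17.
(Overshoot then fixes ζ = 0.423 and hence ω_d = σ·√(1−ζ²)/ζ = 8.93 rad/s.)

σ ≈ 4.17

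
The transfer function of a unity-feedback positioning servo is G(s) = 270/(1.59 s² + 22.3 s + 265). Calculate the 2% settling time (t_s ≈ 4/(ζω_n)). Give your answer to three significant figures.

Dividing through by 1.59: denominator becomes s² + 14.03 s + 166.7.
So ω_n = √166.7 = 12.9 rad/s and ζ = 14.03/(2·12.9) = 0.543.
t_s ≈ 4/(ζω_n) = 0.570 s.

t_s ≈ 0.570 s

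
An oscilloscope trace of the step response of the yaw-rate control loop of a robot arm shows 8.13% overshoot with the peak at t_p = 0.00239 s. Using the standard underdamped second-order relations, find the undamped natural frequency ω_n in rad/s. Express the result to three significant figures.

From the overshoot, ζ = −ln(OS)/√(π²+ln²(OS)) = 0.624.
t_p = π/ω_d ⇒ ω_d = 1310 rad/s; then ω_n = ω_d/√(1−ζ²) = 1680 rad/s.

ω_n ≈ 1680 rad/s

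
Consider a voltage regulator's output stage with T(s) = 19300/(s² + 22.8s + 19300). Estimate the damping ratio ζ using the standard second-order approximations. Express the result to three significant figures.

ζ ≈ 0.0821

ω_n = √19300 = 139 rad/s; ζ = 22.8/(2·139) = 0.0821.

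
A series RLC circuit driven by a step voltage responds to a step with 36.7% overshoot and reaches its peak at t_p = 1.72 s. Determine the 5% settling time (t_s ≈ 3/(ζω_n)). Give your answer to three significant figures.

ζ from %OS: ζ = |ln 0.367|/√(π²+ln²0.367) = 0.304.
t_p = π/ω_d ⇒ ω_d = 1.83 rad/s; then ω_n = ω_d/√(1−ζ²) = 1.92 rad/s.
t_s ≈ 3/(ζω_n) = 3/(0.304·1.92) = 5.15 s.

t_s ≈ 5.15 s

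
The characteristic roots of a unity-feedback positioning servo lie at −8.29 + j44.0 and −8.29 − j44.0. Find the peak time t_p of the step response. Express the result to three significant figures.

t_p ≈ 0.0714 s

t_p = π/ω_d with ω_d = 44.0 (the imaginary part), so t_p = 0.0714 s.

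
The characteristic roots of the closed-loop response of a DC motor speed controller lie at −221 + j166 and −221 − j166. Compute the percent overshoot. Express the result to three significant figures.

%OS ≈ 1.53%

|pole| = ω_n = √(221² + 166²) = 276 rad/s; ζ = cos θ = σ/ω_n = 0.800.
%OS = 100 e^{−πζ/√(1−ζ²)} with ζ = 0.800 gives 1.53%.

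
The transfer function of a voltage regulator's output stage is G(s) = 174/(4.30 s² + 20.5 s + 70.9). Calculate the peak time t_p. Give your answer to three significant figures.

t_p ≈ 0.956 s

Dividing through by 4.30: denominator becomes s² + 4.767 s + 16.49.
So ω_n = √16.49 = 4.06 rad/s and ζ = 4.767/(2·4.06) = 0.587.
ω_d = 4.06·√(1 − 0.587²) = 3.29 rad/s. t_p = π/ω_d = 0.956 s.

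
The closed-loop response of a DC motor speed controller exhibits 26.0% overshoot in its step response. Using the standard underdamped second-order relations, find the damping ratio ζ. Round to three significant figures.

Inverting the overshoot relation: ζ = |ln 0.260|/√(π² + ln²0.260) = 0.394.

ζ ≈ 0.394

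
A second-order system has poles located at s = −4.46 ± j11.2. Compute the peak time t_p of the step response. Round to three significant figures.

t_p = π/ω_d with ω_d = 11.2 (the imaginary part), so t_p = 0.280 s.

t_p ≈ 0.280 s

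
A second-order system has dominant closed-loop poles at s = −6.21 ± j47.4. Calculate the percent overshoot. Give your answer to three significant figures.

The poles are at −σ ± jω_d with σ = 6.21 and ω_d = 47.4, so ω_n = √(σ²+ω_d²) = 47.8 rad/s and ζ = σ/ω_n = 0.130.
Overshoot: exp(−π·0.130/√(1−0.130²)) = 0.663, i.e. 66.3%.

%OS ≈ 66.3%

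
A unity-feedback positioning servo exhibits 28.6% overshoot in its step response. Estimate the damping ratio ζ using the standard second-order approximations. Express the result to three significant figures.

ζ ≈ 0.370

From %OS = 100·exp(−πζ/√(1−ζ²)), invert to get ζ = −ln(OS)/√(π² + ln²(OS)) with OS = 0.286.
−ln 0.286 = 1.252, so ζ = 1.252/√(π² + 1.567) = 0.370.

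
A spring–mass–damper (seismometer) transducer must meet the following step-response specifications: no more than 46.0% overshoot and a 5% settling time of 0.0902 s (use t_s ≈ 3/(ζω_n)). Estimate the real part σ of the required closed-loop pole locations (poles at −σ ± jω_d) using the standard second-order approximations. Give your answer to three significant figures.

The settling-time spec alone fixes σ = ζω_n = 3/t_s = 3/0.0902 = 33.3.
(Overshoot then fixes ζ = 0.240 and hence ω_d = σ·√(1−ζ²)/ζ = 135 rad/s.)

σ ≈ 33.3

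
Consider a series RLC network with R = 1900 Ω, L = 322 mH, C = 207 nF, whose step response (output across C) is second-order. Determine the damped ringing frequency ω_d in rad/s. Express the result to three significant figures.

For a series RLC circuit (capacitor voltage as output), ω_n = 1/√(LC) = 1/√(322 mH · 207 nF) = 3870 rad/s.
ζ = (R/2)·√(C/L) = (1900/2)·√(207 nF/322 mH) = 0.762.
The damped frequency ω_d = ω_n√(1−ζ²) = 2510 rad/s.

ω_d ≈ 2510 rad/s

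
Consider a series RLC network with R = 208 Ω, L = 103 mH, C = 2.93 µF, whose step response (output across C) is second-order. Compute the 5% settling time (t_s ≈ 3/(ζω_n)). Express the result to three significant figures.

For a series RLC circuit (capacitor voltage as output), ω_n = 1/√(LC) = 1/√(103 mH · 2.93 µF) = 1820 rad/s.
ζ = (R/2)·√(C/L) = (208/2)·√(2.93 µF/103 mH) = 0.555.
t_s ≈ 3/(ζω_n) = 0.00297 s.

t_s ≈ 0.00297 s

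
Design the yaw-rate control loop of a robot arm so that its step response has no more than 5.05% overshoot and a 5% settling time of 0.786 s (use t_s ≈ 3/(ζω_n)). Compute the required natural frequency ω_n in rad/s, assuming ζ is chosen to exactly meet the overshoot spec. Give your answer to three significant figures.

ω_n ≈ 5.54 rad/s

From %OS = 100·exp(−πζ/√(1−ζ²)), invert to get ζ = −ln(OS)/√(π² + ln²(OS)) with OS = 0.0505.
−ln 0.0505 = 2.986, so ζ = 2.986/√(π² + 8.915) = 0.689.
Then ω_n = 3/(ζ t_s) = 3/(0.689 × 0.786) = 5.54 rad/s.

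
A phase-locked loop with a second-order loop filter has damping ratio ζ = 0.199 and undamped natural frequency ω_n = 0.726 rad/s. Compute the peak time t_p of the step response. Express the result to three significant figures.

The damped frequency is ω_d = ω_n√(1−ζ²) = 0.726·√(1−0.0396) = 0.711 rad/s.
Peak time t_p = π/ω_d = π/0.711 = 4.42 s.

t_p ≈ 4.42 s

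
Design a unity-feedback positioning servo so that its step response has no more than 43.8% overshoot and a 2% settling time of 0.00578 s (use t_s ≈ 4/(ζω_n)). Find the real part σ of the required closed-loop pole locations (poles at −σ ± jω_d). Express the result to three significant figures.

The settling-time spec alone fixes σ = ζω_n = 4/t_s = 4/0.00578 = 692.
(Overshoot then fixes ζ = 0.254 and hence ω_d = σ·√(1−ζ²)/ζ = 2630 rad/s.)

σ ≈ 692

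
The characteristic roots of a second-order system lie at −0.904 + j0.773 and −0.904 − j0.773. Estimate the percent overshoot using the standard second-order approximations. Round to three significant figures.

%OS ≈ 2.54%

The poles are at −σ ± jω_d with σ = 0.904 and ω_d = 0.773, so ω_n = √(σ²+ω_d²) = 1.19 rad/s and ζ = σ/ω_n = 0.760.
%OS = 100·exp(−πζ/√(1−ζ²)) = 2.54%.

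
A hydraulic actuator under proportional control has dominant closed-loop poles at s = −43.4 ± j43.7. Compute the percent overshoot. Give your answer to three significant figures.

With σ = 43.4, ω_d = 43.7: ω_n = √(σ²+ω_d²) = 61.6 rad/s, ζ = σ/ω_n = 0.705.
%OS = 100 e^{−πζ/√(1−ζ²)} with ζ = 0.705 gives 4.42%.

%OS ≈ 4.42%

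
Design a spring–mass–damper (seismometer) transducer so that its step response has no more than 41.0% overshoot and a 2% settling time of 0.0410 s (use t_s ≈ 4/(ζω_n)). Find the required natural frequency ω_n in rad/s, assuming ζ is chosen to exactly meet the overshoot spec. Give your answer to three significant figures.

ω_n ≈ 357 rad/s

ζ = −ln(OS)/√(π² + (ln OS)²). With OS = 0.410, ln OS = −0.8916 and ζ = 0.8916/3.266 = 0.273.
From t_s ≈ 4/(ζω_n): ω_n = 4/(ζ·t_s) = 4/(0.273·0.0410) = 357 rad/s.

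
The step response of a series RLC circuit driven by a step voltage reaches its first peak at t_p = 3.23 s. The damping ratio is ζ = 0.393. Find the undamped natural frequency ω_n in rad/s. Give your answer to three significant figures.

Peak time t_p = π/ω_d, so ω_d = π/t_p = π/3.23 = 0.973 rad/s.
ω_n = ω_d/√(1−ζ²) = 0.973/√0.846 = 1.06 rad/s.

ω_n ≈ 1.06 rad/s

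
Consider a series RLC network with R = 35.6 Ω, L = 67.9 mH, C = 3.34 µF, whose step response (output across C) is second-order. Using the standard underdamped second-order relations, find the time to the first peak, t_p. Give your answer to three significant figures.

For a series RLC circuit (capacitor voltage as output), ω_n = 1/√(LC) = 1/√(67.9 mH · 3.34 µF) = 2100 rad/s.
ζ = (R/2)·√(C/L) = (35.6/2)·√(3.34 µF/67.9 mH) = 0.125.
ω_d = 2100·√(1 − 0.125²) = 2080 rad/s. t_p = π/ω_d = 0.00151 s.

t_p ≈ 0.00151 s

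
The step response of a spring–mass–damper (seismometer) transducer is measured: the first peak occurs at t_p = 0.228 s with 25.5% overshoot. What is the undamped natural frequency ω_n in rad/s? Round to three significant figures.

ω_n ≈ 15.0 rad/s

ζ from %OS: ζ = |ln 0.255|/√(π²+ln²0.255) = 0.399.
t_p = π/ω_d ⇒ ω_d = 13.8 rad/s; then ω_n = ω_d/√(1−ζ²) = 15.0 rad/s.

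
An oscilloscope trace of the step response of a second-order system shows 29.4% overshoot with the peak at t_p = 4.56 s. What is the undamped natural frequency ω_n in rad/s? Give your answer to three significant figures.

ω_n ≈ 0.739 rad/s

The overshoot fixes ζ = −ln(OS)/√(π²+ln²(OS)) = 0.363.
t_p = π/ω_d ⇒ ω_d = 0.689 rad/s; then ω_n = ω_d/√(1−ζ²) = 0.739 rad/s.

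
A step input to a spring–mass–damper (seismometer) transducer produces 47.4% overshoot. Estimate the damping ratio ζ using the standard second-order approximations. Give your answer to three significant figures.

ζ = −ln(OS)/√(π² + (ln OS)²). With OS = 0.474, ln OS = −0.7465 and ζ = 0.7465/3.229 = 0.231.

ζ ≈ 0.231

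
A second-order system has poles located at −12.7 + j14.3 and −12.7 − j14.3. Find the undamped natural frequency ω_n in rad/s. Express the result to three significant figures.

|pole| = ω_n = √(12.7² + 14.3²) = 19.1 rad/s; ζ = cos θ = σ/ω_n = 0.664.

ω_n ≈ 19.1 rad/s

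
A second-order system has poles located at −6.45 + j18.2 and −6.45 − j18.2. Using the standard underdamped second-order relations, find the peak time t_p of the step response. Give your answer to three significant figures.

t_p ≈ 0.173 s

t_p = π/ω_d with ω_d = 18.2 (the imaginary part), so t_p = 0.173 s.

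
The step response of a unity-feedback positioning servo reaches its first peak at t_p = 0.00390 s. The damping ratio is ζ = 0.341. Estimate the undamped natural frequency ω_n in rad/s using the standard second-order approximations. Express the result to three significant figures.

ω_n ≈ 857 rad/s

Peak time t_p = π/ω_d, so ω_d = π/t_p = π/0.00390 = 806 rad/s.
ω_n = ω_d/√(1−ζ²) = 806/√0.884 = 857 rad/s.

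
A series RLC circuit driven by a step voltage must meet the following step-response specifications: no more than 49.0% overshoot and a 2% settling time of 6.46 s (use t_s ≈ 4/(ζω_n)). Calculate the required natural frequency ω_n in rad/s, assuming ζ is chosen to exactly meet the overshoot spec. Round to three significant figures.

ω_n ≈ 2.80 rad/s

From %OS = 100·exp(−πζ/√(1−ζ²)), invert to get ζ = −ln(OS)/√(π² + ln²(OS)) with OS = 0.490.
−ln 0.490 = 0.7133, so ζ = 0.7133/√(π² + 0.5089) = 0.221.
From t_s ≈ 4/(ζω_n): ω_n = 4/(ζ·t_s) = 4/(0.221·6.46) = 2.80 rad/s.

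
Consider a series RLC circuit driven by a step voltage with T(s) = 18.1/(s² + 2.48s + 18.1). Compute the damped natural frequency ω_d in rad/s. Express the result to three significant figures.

ω_d ≈ 4.07 rad/s

ω_n = √18.1 = 4.25 rad/s; ζ = 2.48/(2·4.25) = 0.291.
ω_d = ω_n√(1−ζ²) = 4.07 rad/s.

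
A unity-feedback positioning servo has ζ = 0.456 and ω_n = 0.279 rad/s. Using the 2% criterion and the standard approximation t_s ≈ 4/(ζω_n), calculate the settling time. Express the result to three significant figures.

t_s ≈ 4/(ζω_n) = 4/(0.456 × 0.279) = 31.4 s.

t_s ≈ 31.4 s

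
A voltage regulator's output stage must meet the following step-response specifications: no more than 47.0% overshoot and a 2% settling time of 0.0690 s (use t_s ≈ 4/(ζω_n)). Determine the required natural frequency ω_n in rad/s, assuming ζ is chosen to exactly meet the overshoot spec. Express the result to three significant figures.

Inverting the overshoot relation: ζ = |ln 0.470|/√(π² + ln²0.470) = 0.234.
Then ω_n = 4/(ζ t_s) = 4/(0.234 × 0.0690) = 248 rad/s.

ω_n ≈ 248 rad/s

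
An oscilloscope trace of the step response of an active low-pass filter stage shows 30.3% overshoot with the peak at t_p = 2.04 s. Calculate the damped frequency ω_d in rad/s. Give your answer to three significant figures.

t_p = π/ω_d, so ω_d = π/2.04 = 1.54 rad/s.

ω_d ≈ 1.54 rad/s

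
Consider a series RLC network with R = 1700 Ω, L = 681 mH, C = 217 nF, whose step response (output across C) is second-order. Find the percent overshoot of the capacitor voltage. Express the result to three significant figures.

For a series RLC circuit (capacitor voltage as output), ω_n = 1/√(LC) = 1/√(681 mH · 217 nF) = 2600 rad/s.
ζ = (R/2)·√(C/L) = (1700/2)·√(217 nF/681 mH) = 0.480.
Overshoot: exp(−π·0.480/√(1−0.480²)) = 0.179, i.e. 17.9%.

%OS ≈ 17.9%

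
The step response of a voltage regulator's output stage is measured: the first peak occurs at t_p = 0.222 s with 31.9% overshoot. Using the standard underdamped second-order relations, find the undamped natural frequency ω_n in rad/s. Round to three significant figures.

ζ from %OS: ζ = |ln 0.319|/√(π²+ln²0.319) = 0.342.
t_p = π/ω_d ⇒ ω_d = 14.2 rad/s; then ω_n = ω_d/√(1−ζ²) = 15.1 rad/s.

ω_n ≈ 15.1 rad/s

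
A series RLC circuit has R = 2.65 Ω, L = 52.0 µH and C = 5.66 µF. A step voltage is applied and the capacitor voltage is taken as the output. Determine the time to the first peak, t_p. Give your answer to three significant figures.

For a series RLC circuit (capacitor voltage as output), ω_n = 1/√(LC) = 1/√(52.0 µH · 5.66 µF) = 58300 rad/s.
ζ = (R/2)·√(C/L) = (2.65/2)·√(5.66 µF/52.0 µH) = 0.437.
ω_d = ω_n√(1−ζ²) = 52400 rad/s. t_p = π/ω_d = 0.0000599 s.

t_p ≈ 0.0000599 s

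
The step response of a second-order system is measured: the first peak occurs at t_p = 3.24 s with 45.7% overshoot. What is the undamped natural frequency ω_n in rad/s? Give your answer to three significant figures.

ω_n ≈ 0.999 rad/s

The overshoot fixes ζ = −ln(OS)/√(π²+ln²(OS)) = 0.242.
From t_p = π/ω_d, ω_d = π/3.24 = 0.970 rad/s, so ω_n = ω_d/√(1−ζ²) = 0.999 rad/s.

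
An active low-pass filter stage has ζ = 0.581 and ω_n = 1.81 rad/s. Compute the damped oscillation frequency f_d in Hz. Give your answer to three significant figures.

f_d ≈ 0.234 Hz

ω_d = ω_n√(1−ζ²) = 1.81·√0.662 = 1.47 rad/s.
f_d = ω_d/(2π) = 0.234 Hz.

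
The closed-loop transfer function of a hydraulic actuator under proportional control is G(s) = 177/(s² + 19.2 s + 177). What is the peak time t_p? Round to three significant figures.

Matching coefficients with s² + 2ζω_n s + ω_n² gives ω_n² = 177 ⇒ ω_n = 13.3 rad/s, and ζ = 19.2/(2ω_n) = 0.722.
ω_d = 13.3·√(1 − 0.722²) = 9.21 rad/s. Then t_p = π/ω_d = 0.341 s.

t_p ≈ 0.341 s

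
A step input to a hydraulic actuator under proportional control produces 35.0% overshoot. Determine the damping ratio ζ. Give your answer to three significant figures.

Inverting the overshoot relation: ζ = |ln 0.350|/√(π² + ln²0.350) = 0.317.

ζ ≈ 0.317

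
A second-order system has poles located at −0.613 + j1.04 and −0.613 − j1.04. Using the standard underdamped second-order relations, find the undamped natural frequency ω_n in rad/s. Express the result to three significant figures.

ω_n ≈ 1.21 rad/s

|pole| = ω_n = √(0.613² + 1.04²) = 1.21 rad/s; ζ = cos θ = σ/ω_n = 0.508.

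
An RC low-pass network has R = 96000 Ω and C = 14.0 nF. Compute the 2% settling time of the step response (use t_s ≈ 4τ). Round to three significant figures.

t_s ≈ 0.00538 s

τ = RC = 96000 × 14.0 nF = 0.00134 s.
t_s ≈ 4τ = 0.00538 s.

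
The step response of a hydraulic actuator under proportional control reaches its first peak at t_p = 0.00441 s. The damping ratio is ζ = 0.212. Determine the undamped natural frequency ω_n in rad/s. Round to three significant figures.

ω_n ≈ 729 rad/s

Peak time t_p = π/ω_d, so ω_d = π/t_p = π/0.00441 = 712 rad/s.
ω_n = ω_d/√(1−ζ²) = 712/√0.955 = 729 rad/s.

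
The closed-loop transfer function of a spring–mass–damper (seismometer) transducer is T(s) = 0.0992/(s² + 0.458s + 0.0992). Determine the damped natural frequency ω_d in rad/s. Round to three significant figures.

ω_d ≈ 0.216 rad/s

Matching coefficients with s² + 2ζω_n s + ω_n² gives ω_n² = 0.0992 ⇒ ω_n = 0.315 rad/s, and ζ = 0.458/(2ω_n) = 0.727.
The damped frequency ω_d = ω_n√(1−ζ²) = 0.216 rad/s.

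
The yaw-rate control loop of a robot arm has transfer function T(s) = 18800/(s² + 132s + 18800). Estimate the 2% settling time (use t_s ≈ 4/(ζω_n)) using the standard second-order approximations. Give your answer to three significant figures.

Comparing the denominator to s² + 2ζω_n s + ω_n²: ω_n = √18800 = 137 rad/s, and 2ζω_n = 132 so ζ = 132/(2·137) = 0.481.
t_s ≈ 4/(ζω_n) = 4/(0.481·137) = 0.0606 s.

t_s ≈ 0.0606 s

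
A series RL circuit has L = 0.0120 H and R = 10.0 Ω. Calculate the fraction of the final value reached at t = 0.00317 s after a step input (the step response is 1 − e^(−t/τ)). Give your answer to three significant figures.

y/y_∞ ≈ 0.929

τ = L/R = 0.0120/10.0 = 0.00120 s.
y(t)/y_∞ = 1 − e^(−t/τ) = 1 − e^(−0.00317/0.00120) = 1 − e^(−2.64) = 0.929.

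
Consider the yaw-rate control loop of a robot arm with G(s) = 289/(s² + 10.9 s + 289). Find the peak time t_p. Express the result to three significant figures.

Comparing the denominator to s² + 2ζω_n s + ω_n²: ω_n = √289 = 17.0 rad/s, and 2ζω_n = 10.9 so ζ = 10.9/(2·17.0) = 0.321.
The damped frequency ω_d = ω_n√(1−ζ²) = 16.1 rad/s. Then t_p = π/ω_d = 0.195 s.

t_p ≈ 0.195 s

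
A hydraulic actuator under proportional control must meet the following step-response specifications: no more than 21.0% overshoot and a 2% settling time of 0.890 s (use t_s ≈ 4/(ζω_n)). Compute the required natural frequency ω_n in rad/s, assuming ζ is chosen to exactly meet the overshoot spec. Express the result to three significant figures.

ω_n ≈ 10.1 rad/s

Inverting the overshoot relation: ζ = |ln 0.210|/√(π² + ln²0.210) = 0.445.
Then ω_n = 4/(ζ t_s) = 4/(0.445 × 0.890) = 10.1 rad/s.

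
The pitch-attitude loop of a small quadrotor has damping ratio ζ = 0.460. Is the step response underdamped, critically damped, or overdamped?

underdamped

Since ζ = 0.460 < 1, the system is underdamped.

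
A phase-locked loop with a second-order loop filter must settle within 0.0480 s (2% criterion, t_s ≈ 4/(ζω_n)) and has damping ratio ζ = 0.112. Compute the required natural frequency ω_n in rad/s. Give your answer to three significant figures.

Rearranging t_s ≈ 4/(ζω_n) gives ω_n = 4/(ζ·t_s) = 4/(0.112 × 0.0480) = 744 rad/s.

ω_n ≈ 744 rad/s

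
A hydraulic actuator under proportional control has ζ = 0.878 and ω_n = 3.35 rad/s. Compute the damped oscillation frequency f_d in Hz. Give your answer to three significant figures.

f_d ≈ 0.255 Hz

ω_d = ω_n√(1−ζ²) = 3.35·√0.229 = 1.60 rad/s.
f_d = ω_d/(2π) = 0.255 Hz.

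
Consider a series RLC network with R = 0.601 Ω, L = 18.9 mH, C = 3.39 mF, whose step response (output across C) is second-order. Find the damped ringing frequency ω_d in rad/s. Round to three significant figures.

For a series RLC circuit (capacitor voltage as output), ω_n = 1/√(LC) = 1/√(18.9 mH · 3.39 mF) = 125 rad/s.
ζ = (R/2)·√(C/L) = (0.601/2)·√(3.39 mF/18.9 mH) = 0.127.
The damped frequency ω_d = ω_n√(1−ζ²) = 124 rad/s.

ω_d ≈ 124 rad/s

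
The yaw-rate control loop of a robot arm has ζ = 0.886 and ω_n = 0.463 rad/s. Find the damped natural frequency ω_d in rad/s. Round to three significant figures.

ω_d ≈ 0.215 rad/s

ω_d = ω_n√(1−ζ²) = 0.463·√0.215 = 0.215 rad/s.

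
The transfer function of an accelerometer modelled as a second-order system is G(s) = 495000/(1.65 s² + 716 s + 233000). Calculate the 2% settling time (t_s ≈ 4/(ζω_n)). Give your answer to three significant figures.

Dividing through by 1.65: denominator becomes s² + 433.9 s + 141200.
So ω_n = √141200 = 376 rad/s and ζ = 433.9/(2·376) = 0.577.
t_s ≈ 4/(ζω_n) = 0.0184 s.

t_s ≈ 0.0184 s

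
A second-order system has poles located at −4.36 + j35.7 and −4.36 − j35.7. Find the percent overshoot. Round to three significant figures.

%OS ≈ 68.1%

|pole| = ω_n = √(4.36² + 35.7²) = 36.0 rad/s; ζ = cos θ = σ/ω_n = 0.121.
%OS = 100 e^{−πζ/√(1−ζ²)} with ζ = 0.121 gives 68.1%.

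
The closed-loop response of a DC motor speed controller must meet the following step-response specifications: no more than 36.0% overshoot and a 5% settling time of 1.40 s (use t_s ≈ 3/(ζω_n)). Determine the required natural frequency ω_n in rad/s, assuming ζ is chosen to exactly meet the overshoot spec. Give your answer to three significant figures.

ω_n ≈ 6.93 rad/s

ζ = −ln(OS)/√(π² + (ln OS)²). With OS = 0.360, ln OS = −1.022 and ζ = 1.022/3.304 = 0.309.
From t_s ≈ 3/(ζω_n): ω_n = 3/(ζ·t_s) = 3/(0.309·1.40) = 6.93 rad/s.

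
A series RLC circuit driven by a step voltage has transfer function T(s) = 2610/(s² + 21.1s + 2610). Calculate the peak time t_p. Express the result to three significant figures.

t_p ≈ 0.0628 s

Matching coefficients with s² + 2ζω_n s + ω_n² gives ω_n² = 2610 ⇒ ω_n = 51.1 rad/s, and ζ = 21.1/(2ω_n) = 0.207.
The damped frequency ω_d = ω_n√(1−ζ²) = 50.0 rad/s. Then t_p = π/ω_d = 0.0628 s.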